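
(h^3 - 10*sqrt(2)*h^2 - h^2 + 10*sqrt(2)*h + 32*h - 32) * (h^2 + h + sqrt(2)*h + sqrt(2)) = h^5 - 9*sqrt(2)*h^4 + 11*h^3 + 41*sqrt(2)*h^2 - 12*h - 32*sqrt(2)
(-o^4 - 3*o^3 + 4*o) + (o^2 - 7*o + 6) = -o^4 - 3*o^3 + o^2 - 3*o + 6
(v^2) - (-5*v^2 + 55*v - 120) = 6*v^2 - 55*v + 120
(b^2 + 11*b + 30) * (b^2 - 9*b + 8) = b^4 + 2*b^3 - 61*b^2 - 182*b + 240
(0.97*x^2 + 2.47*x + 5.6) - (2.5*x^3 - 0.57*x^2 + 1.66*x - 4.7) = -2.5*x^3 + 1.54*x^2 + 0.81*x + 10.3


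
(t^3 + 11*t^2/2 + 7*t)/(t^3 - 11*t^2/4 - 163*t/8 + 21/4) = 4*t*(t + 2)/(4*t^2 - 25*t + 6)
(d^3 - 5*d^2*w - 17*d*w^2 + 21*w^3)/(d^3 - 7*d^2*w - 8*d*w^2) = (-d^3 + 5*d^2*w + 17*d*w^2 - 21*w^3)/(d*(-d^2 + 7*d*w + 8*w^2))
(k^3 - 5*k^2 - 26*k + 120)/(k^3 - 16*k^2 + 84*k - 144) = (k + 5)/(k - 6)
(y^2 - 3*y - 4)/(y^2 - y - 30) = (-y^2 + 3*y + 4)/(-y^2 + y + 30)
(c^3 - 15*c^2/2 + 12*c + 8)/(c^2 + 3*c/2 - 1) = (2*c^3 - 15*c^2 + 24*c + 16)/(2*c^2 + 3*c - 2)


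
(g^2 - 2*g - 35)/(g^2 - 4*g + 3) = (g^2 - 2*g - 35)/(g^2 - 4*g + 3)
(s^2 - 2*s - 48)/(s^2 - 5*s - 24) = (s + 6)/(s + 3)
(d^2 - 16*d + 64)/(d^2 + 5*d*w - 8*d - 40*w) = (d - 8)/(d + 5*w)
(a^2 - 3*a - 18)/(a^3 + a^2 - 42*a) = (a + 3)/(a*(a + 7))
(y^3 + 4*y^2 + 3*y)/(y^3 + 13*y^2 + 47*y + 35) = y*(y + 3)/(y^2 + 12*y + 35)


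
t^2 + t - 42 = (t - 6)*(t + 7)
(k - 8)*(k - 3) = k^2 - 11*k + 24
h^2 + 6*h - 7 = (h - 1)*(h + 7)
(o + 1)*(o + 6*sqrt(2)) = o^2 + o + 6*sqrt(2)*o + 6*sqrt(2)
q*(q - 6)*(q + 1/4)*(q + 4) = q^4 - 7*q^3/4 - 49*q^2/2 - 6*q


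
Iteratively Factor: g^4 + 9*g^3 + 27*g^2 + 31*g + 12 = (g + 1)*(g^3 + 8*g^2 + 19*g + 12) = (g + 1)*(g + 3)*(g^2 + 5*g + 4) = (g + 1)*(g + 3)*(g + 4)*(g + 1)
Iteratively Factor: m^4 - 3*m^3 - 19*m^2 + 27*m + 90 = (m + 2)*(m^3 - 5*m^2 - 9*m + 45) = (m - 3)*(m + 2)*(m^2 - 2*m - 15) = (m - 3)*(m + 2)*(m + 3)*(m - 5)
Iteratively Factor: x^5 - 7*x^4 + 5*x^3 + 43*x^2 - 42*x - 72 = (x + 2)*(x^4 - 9*x^3 + 23*x^2 - 3*x - 36) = (x - 3)*(x + 2)*(x^3 - 6*x^2 + 5*x + 12) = (x - 3)^2*(x + 2)*(x^2 - 3*x - 4) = (x - 4)*(x - 3)^2*(x + 2)*(x + 1)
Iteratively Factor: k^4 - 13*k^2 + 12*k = (k - 3)*(k^3 + 3*k^2 - 4*k) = (k - 3)*(k + 4)*(k^2 - k) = (k - 3)*(k - 1)*(k + 4)*(k)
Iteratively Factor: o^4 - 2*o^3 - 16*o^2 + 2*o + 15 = (o - 1)*(o^3 - o^2 - 17*o - 15) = (o - 5)*(o - 1)*(o^2 + 4*o + 3) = (o - 5)*(o - 1)*(o + 3)*(o + 1)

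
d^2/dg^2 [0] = 0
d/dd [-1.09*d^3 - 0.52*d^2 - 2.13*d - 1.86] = -3.27*d^2 - 1.04*d - 2.13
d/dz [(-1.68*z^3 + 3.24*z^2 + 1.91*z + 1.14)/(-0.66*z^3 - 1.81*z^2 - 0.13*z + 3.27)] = (5.1792*z^4 + 2.958*z^3 - 11.1877*z^2 + 25.3164*z + 6.3939)/(0.4356*z^6 + 2.3892*z^5 + 3.4477*z^4 - 3.8458*z^3 - 11.8205*z^2 - 0.8502*z + 10.6929)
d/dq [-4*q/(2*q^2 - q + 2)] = 8*(q^2 - 1)/(4*q^4 - 4*q^3 + 9*q^2 - 4*q + 4)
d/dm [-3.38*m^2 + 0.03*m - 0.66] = 0.03 - 6.76*m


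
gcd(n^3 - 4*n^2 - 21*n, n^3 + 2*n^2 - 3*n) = n^2 + 3*n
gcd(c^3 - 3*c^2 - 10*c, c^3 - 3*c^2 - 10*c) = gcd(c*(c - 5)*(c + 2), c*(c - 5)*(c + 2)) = c^3 - 3*c^2 - 10*c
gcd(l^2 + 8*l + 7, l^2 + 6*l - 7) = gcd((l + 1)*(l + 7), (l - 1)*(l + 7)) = l + 7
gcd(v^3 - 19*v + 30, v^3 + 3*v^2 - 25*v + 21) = v - 3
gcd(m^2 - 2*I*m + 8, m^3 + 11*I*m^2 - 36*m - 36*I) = m + 2*I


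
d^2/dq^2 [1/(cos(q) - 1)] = (sin(q)^2 - cos(q) + 1)/(cos(q) - 1)^3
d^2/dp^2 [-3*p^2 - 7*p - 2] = -6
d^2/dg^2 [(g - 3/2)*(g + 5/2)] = 2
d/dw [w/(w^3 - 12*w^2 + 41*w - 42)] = (w^3 - 12*w^2 - w*(3*w^2 - 24*w + 41) + 41*w - 42)/(w^3 - 12*w^2 + 41*w - 42)^2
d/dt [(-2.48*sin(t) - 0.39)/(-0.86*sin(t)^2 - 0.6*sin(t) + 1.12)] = (-0.6708*sin(t) + 1.0664*cos(2*t) - 4.078)*cos(t)/(0.86*sin(t)^2 + 0.6*sin(t) - 1.12)^2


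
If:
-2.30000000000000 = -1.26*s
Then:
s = 1.83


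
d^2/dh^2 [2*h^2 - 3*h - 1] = 4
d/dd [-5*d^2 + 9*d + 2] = 9 - 10*d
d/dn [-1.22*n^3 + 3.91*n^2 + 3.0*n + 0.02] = -3.66*n^2 + 7.82*n + 3.0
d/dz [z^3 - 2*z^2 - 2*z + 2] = 3*z^2 - 4*z - 2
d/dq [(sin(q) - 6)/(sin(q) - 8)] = -2*cos(q)/(sin(q) - 8)^2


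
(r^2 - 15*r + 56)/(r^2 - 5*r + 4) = (r^2 - 15*r + 56)/(r^2 - 5*r + 4)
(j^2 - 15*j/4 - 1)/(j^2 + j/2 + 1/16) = 4*(j - 4)/(4*j + 1)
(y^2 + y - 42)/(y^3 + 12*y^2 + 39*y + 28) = (y - 6)/(y^2 + 5*y + 4)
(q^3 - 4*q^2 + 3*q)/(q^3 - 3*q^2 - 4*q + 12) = q*(q - 1)/(q^2 - 4)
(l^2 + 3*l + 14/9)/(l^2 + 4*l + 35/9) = (3*l + 2)/(3*l + 5)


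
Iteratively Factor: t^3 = (t)*(t^2) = t^2*(t)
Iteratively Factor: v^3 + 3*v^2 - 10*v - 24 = (v - 3)*(v^2 + 6*v + 8) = (v - 3)*(v + 4)*(v + 2)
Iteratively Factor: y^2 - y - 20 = (y + 4)*(y - 5)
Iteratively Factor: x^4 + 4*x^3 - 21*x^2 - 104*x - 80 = (x + 4)*(x^3 - 21*x - 20) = (x + 1)*(x + 4)*(x^2 - x - 20) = (x - 5)*(x + 1)*(x + 4)*(x + 4)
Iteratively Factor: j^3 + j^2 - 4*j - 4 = (j + 1)*(j^2 - 4) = (j + 1)*(j + 2)*(j - 2)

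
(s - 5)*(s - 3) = s^2 - 8*s + 15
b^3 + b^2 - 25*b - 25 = (b - 5)*(b + 1)*(b + 5)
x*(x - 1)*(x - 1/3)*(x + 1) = x^4 - x^3/3 - x^2 + x/3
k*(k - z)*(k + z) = k^3 - k*z^2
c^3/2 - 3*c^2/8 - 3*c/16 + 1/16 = (c/2 + 1/4)*(c - 1)*(c - 1/4)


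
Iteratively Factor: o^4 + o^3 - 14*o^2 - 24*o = (o + 2)*(o^3 - o^2 - 12*o) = (o - 4)*(o + 2)*(o^2 + 3*o) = o*(o - 4)*(o + 2)*(o + 3)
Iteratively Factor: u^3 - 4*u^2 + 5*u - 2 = (u - 1)*(u^2 - 3*u + 2) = (u - 1)^2*(u - 2)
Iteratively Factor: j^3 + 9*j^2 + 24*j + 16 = (j + 4)*(j^2 + 5*j + 4) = (j + 1)*(j + 4)*(j + 4)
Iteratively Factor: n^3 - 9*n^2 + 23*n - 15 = (n - 3)*(n^2 - 6*n + 5) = (n - 3)*(n - 1)*(n - 5)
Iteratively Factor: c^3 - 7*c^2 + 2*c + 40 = (c - 5)*(c^2 - 2*c - 8) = (c - 5)*(c + 2)*(c - 4)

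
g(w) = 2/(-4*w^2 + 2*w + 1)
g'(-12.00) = 0.00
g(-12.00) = 0.00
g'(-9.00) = 0.00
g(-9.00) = -0.00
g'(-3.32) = -0.02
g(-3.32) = -0.04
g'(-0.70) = -2.73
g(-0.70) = -0.85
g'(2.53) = 0.10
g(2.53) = -0.10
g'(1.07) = 6.33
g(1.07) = -1.39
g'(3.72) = 0.03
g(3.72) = -0.04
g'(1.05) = 7.46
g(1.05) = -1.53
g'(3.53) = 0.03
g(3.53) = -0.05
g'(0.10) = -1.78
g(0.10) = 1.72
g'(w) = 2*(8*w - 2)/(-4*w^2 + 2*w + 1)^2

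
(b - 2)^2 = b^2 - 4*b + 4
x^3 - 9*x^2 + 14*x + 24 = (x - 6)*(x - 4)*(x + 1)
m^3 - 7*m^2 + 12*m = m*(m - 4)*(m - 3)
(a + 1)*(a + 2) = a^2 + 3*a + 2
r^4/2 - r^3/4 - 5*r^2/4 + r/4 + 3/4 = (r/2 + 1/2)*(r - 3/2)*(r - 1)*(r + 1)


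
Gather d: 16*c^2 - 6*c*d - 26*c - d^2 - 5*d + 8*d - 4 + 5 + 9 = 16*c^2 - 26*c - d^2 + d*(3 - 6*c) + 10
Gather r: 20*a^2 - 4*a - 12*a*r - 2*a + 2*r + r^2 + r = 20*a^2 - 6*a + r^2 + r*(3 - 12*a)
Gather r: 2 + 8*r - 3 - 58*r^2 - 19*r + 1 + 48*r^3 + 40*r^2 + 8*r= 48*r^3 - 18*r^2 - 3*r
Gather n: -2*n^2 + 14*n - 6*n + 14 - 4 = -2*n^2 + 8*n + 10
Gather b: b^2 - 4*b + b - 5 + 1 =b^2 - 3*b - 4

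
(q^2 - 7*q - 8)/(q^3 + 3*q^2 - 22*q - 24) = (q - 8)/(q^2 + 2*q - 24)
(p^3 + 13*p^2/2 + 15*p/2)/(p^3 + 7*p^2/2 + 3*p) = (p + 5)/(p + 2)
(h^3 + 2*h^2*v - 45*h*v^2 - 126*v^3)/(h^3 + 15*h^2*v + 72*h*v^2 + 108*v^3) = (h - 7*v)/(h + 6*v)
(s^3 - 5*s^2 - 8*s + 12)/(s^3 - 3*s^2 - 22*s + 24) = (s + 2)/(s + 4)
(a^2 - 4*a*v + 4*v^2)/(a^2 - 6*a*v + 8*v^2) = (-a + 2*v)/(-a + 4*v)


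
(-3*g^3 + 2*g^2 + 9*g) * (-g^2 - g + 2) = 3*g^5 + g^4 - 17*g^3 - 5*g^2 + 18*g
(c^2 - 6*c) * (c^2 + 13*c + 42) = c^4 + 7*c^3 - 36*c^2 - 252*c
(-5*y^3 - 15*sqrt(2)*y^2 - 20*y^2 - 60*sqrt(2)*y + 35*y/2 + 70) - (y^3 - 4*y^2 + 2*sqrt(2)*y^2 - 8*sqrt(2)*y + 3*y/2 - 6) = -6*y^3 - 17*sqrt(2)*y^2 - 16*y^2 - 52*sqrt(2)*y + 16*y + 76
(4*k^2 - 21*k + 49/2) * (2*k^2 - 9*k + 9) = 8*k^4 - 78*k^3 + 274*k^2 - 819*k/2 + 441/2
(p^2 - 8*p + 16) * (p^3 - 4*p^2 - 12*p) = p^5 - 12*p^4 + 36*p^3 + 32*p^2 - 192*p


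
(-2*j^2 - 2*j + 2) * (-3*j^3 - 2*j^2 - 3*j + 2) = 6*j^5 + 10*j^4 + 4*j^3 - 2*j^2 - 10*j + 4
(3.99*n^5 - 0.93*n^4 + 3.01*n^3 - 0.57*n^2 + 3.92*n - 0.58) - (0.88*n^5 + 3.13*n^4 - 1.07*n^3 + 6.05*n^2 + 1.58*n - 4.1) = 3.11*n^5 - 4.06*n^4 + 4.08*n^3 - 6.62*n^2 + 2.34*n + 3.52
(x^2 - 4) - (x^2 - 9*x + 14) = 9*x - 18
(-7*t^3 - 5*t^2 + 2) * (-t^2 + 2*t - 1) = 7*t^5 - 9*t^4 - 3*t^3 + 3*t^2 + 4*t - 2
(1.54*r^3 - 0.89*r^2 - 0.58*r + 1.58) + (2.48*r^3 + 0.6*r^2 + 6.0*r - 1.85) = 4.02*r^3 - 0.29*r^2 + 5.42*r - 0.27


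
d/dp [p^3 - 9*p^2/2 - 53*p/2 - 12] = 3*p^2 - 9*p - 53/2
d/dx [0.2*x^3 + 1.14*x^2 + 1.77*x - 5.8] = 0.6*x^2 + 2.28*x + 1.77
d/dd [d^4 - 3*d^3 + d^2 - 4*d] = 4*d^3 - 9*d^2 + 2*d - 4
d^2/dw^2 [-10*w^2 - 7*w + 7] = -20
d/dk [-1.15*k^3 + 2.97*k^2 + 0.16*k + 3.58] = -3.45*k^2 + 5.94*k + 0.16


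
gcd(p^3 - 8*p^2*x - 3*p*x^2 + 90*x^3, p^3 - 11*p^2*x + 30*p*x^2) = p^2 - 11*p*x + 30*x^2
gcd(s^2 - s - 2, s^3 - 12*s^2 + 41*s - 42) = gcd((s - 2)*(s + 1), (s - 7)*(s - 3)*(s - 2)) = s - 2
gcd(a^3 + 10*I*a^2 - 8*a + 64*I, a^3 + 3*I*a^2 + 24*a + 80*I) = a + 4*I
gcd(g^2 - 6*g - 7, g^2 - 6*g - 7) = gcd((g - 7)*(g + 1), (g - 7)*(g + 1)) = g^2 - 6*g - 7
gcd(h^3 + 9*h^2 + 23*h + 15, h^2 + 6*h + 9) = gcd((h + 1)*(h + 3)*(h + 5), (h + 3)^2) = h + 3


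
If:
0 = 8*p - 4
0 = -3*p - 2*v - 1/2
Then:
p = 1/2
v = -1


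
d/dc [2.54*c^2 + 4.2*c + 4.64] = 5.08*c + 4.2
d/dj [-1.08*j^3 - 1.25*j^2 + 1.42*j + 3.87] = -3.24*j^2 - 2.5*j + 1.42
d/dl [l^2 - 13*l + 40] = 2*l - 13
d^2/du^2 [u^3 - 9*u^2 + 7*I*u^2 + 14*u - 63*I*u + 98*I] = 6*u - 18 + 14*I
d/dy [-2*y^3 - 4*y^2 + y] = -6*y^2 - 8*y + 1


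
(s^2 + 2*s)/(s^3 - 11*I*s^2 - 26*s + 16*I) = s*(s + 2)/(s^3 - 11*I*s^2 - 26*s + 16*I)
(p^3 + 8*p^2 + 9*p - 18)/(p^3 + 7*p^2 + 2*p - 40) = (p^3 + 8*p^2 + 9*p - 18)/(p^3 + 7*p^2 + 2*p - 40)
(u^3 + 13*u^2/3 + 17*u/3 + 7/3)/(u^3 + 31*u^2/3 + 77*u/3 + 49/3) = (u + 1)/(u + 7)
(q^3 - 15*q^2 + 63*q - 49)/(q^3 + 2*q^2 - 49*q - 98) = (q^2 - 8*q + 7)/(q^2 + 9*q + 14)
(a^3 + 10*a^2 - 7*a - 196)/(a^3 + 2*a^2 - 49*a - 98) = (a^2 + 3*a - 28)/(a^2 - 5*a - 14)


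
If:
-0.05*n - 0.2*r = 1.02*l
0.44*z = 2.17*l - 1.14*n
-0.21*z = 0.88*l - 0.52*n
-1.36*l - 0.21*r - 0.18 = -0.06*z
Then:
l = -1.01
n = -1.82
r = 5.60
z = -0.27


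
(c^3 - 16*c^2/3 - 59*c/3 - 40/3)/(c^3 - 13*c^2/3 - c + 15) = (c^2 - 7*c - 8)/(c^2 - 6*c + 9)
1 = 1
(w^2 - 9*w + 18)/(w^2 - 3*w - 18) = (w - 3)/(w + 3)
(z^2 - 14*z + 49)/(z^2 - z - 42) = (z - 7)/(z + 6)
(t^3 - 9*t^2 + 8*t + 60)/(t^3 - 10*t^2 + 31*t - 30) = (t^2 - 4*t - 12)/(t^2 - 5*t + 6)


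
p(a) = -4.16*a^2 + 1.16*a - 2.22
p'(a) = 1.16 - 8.32*a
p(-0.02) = -2.24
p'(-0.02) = 1.33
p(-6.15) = -166.70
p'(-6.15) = 52.33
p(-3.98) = -72.73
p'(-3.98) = 34.27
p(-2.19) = -24.71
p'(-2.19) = 19.38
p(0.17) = -2.14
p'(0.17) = -0.25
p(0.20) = -2.15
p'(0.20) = -0.50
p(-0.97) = -7.26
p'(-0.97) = 9.23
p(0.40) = -2.42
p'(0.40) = -2.17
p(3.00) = -36.18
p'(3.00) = -23.80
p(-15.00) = -955.62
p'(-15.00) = 125.96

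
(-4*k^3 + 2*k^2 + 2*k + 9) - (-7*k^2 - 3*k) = -4*k^3 + 9*k^2 + 5*k + 9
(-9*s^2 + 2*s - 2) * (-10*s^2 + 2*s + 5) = 90*s^4 - 38*s^3 - 21*s^2 + 6*s - 10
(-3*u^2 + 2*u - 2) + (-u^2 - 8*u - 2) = -4*u^2 - 6*u - 4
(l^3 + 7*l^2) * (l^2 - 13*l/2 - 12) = l^5 + l^4/2 - 115*l^3/2 - 84*l^2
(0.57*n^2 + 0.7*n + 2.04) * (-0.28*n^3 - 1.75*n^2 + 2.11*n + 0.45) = -0.1596*n^5 - 1.1935*n^4 - 0.5935*n^3 - 1.8365*n^2 + 4.6194*n + 0.918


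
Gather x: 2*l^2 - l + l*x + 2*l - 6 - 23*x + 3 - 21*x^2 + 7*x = 2*l^2 + l - 21*x^2 + x*(l - 16) - 3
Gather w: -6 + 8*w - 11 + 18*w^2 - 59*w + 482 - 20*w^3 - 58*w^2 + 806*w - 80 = -20*w^3 - 40*w^2 + 755*w + 385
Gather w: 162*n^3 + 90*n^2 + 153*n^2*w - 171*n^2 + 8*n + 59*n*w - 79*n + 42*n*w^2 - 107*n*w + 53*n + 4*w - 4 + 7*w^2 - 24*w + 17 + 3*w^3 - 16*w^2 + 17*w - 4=162*n^3 - 81*n^2 - 18*n + 3*w^3 + w^2*(42*n - 9) + w*(153*n^2 - 48*n - 3) + 9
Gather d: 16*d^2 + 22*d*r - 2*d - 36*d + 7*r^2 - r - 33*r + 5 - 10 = 16*d^2 + d*(22*r - 38) + 7*r^2 - 34*r - 5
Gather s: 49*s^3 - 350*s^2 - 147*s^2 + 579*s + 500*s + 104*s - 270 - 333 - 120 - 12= 49*s^3 - 497*s^2 + 1183*s - 735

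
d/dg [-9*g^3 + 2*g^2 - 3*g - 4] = -27*g^2 + 4*g - 3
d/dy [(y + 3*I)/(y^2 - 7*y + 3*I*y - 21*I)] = -1/(y^2 - 14*y + 49)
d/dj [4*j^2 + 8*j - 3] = 8*j + 8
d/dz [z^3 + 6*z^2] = 3*z*(z + 4)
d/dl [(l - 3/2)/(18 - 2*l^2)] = (-l^2 + l*(2*l - 3) + 9)/(2*(l^2 - 9)^2)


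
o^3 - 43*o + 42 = (o - 6)*(o - 1)*(o + 7)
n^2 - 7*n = n*(n - 7)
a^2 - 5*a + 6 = (a - 3)*(a - 2)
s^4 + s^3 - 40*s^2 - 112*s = s*(s - 7)*(s + 4)^2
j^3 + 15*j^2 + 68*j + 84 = (j + 2)*(j + 6)*(j + 7)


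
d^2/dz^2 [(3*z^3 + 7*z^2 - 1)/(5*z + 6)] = 2*(75*z^3 + 270*z^2 + 324*z + 227)/(125*z^3 + 450*z^2 + 540*z + 216)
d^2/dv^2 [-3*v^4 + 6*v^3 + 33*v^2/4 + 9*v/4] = -36*v^2 + 36*v + 33/2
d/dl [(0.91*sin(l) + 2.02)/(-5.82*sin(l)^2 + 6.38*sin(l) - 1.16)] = (5.2962*sin(l)^2 + 23.5128*sin(l) - 13.9432)*cos(l)/(33.8724*sin(l)^4 - 74.2632*sin(l)^3 + 54.2068*sin(l)^2 - 14.8016*sin(l) + 1.3456)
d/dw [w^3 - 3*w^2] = 3*w*(w - 2)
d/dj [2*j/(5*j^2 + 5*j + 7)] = 2*(7 - 5*j^2)/(25*j^4 + 50*j^3 + 95*j^2 + 70*j + 49)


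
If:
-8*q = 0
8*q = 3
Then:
No Solution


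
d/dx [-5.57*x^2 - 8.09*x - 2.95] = -11.14*x - 8.09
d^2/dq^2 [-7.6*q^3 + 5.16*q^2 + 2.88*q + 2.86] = 10.32 - 45.6*q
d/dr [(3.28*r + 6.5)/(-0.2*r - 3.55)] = (-2.0688*r - 36.7212)/(0.2*r + 3.55)^3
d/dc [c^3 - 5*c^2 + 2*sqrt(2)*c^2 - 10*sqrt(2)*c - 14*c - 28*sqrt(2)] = 3*c^2 - 10*c + 4*sqrt(2)*c - 10*sqrt(2) - 14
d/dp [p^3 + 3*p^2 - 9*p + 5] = 3*p^2 + 6*p - 9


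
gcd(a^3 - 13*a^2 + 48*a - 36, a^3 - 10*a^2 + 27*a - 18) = a^2 - 7*a + 6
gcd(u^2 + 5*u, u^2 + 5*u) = u^2 + 5*u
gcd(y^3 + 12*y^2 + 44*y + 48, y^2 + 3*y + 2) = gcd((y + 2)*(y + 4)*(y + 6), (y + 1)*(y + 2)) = y + 2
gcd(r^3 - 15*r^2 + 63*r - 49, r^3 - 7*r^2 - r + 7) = r^2 - 8*r + 7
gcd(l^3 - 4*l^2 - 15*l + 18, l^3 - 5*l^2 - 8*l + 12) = l^2 - 7*l + 6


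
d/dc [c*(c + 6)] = 2*c + 6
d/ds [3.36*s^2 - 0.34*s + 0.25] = 6.72*s - 0.34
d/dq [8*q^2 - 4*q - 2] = 16*q - 4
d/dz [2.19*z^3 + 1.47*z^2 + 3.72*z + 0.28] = 6.57*z^2 + 2.94*z + 3.72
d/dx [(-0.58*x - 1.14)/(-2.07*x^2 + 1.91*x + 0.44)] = (-1.2006*x^2 - 4.7196*x + 1.9222)/(4.2849*x^4 - 7.9074*x^3 + 1.8265*x^2 + 1.6808*x + 0.1936)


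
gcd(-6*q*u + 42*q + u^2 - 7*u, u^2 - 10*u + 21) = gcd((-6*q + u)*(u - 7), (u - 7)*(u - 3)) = u - 7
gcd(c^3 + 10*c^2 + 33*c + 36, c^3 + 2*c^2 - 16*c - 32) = c + 4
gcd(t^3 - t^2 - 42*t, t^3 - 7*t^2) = t^2 - 7*t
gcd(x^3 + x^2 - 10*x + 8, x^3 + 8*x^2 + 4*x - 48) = x^2 + 2*x - 8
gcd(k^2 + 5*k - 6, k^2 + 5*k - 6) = k^2 + 5*k - 6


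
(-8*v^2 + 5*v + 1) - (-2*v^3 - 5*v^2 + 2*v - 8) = 2*v^3 - 3*v^2 + 3*v + 9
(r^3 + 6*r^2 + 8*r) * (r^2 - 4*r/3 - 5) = r^5 + 14*r^4/3 - 5*r^3 - 122*r^2/3 - 40*r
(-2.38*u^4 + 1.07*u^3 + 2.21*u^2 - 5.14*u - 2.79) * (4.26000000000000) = -10.1388*u^4 + 4.5582*u^3 + 9.4146*u^2 - 21.8964*u - 11.8854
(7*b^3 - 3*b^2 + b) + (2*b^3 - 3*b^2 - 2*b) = 9*b^3 - 6*b^2 - b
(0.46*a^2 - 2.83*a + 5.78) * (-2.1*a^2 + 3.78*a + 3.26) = -0.966*a^4 + 7.6818*a^3 - 21.3358*a^2 + 12.6226*a + 18.8428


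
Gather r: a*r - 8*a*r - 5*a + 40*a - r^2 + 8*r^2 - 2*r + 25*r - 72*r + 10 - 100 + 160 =35*a + 7*r^2 + r*(-7*a - 49) + 70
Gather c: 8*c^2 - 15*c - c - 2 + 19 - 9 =8*c^2 - 16*c + 8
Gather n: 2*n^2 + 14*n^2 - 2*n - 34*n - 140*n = 16*n^2 - 176*n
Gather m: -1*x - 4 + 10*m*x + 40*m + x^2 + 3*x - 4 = m*(10*x + 40) + x^2 + 2*x - 8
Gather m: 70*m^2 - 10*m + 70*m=70*m^2 + 60*m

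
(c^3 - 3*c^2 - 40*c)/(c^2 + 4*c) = (c^2 - 3*c - 40)/(c + 4)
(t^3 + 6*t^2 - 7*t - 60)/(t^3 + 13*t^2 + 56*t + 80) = (t - 3)/(t + 4)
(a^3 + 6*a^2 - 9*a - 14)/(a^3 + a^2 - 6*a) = (a^2 + 8*a + 7)/(a*(a + 3))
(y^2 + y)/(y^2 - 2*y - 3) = y/(y - 3)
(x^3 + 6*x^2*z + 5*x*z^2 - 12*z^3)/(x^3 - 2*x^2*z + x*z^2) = (x^2 + 7*x*z + 12*z^2)/(x*(x - z))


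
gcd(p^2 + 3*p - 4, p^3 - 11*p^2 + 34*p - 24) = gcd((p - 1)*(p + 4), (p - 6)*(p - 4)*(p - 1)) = p - 1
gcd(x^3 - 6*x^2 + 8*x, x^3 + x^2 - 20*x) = x^2 - 4*x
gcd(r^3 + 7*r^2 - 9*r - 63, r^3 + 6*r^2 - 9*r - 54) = r^2 - 9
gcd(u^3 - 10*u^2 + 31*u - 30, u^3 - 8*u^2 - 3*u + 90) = u - 5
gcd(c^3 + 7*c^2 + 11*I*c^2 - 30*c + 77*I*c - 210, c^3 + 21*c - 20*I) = c + 5*I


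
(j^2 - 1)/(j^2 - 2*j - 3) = (j - 1)/(j - 3)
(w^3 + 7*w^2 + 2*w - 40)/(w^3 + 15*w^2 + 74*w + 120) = (w - 2)/(w + 6)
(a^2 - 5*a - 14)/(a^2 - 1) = (a^2 - 5*a - 14)/(a^2 - 1)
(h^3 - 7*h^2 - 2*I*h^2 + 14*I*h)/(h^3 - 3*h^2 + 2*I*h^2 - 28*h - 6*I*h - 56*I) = h*(h - 2*I)/(h^2 + 2*h*(2 + I) + 8*I)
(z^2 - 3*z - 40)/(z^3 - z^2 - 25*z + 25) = (z - 8)/(z^2 - 6*z + 5)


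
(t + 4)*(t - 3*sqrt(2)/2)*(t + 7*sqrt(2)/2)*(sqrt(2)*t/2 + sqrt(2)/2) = sqrt(2)*t^4/2 + 2*t^3 + 5*sqrt(2)*t^3/2 - 13*sqrt(2)*t^2/4 + 10*t^2 - 105*sqrt(2)*t/4 + 8*t - 21*sqrt(2)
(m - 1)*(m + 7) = m^2 + 6*m - 7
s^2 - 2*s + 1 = (s - 1)^2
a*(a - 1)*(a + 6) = a^3 + 5*a^2 - 6*a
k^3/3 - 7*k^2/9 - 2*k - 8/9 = (k/3 + 1/3)*(k - 4)*(k + 2/3)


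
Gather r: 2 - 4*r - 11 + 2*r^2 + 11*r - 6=2*r^2 + 7*r - 15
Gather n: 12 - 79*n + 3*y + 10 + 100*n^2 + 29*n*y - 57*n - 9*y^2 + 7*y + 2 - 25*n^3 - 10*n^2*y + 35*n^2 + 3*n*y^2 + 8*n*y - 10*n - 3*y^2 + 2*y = -25*n^3 + n^2*(135 - 10*y) + n*(3*y^2 + 37*y - 146) - 12*y^2 + 12*y + 24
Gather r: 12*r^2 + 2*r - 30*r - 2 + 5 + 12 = 12*r^2 - 28*r + 15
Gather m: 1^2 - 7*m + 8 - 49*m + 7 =16 - 56*m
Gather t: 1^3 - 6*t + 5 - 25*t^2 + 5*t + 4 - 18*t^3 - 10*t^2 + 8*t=-18*t^3 - 35*t^2 + 7*t + 10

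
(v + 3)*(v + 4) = v^2 + 7*v + 12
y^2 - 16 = (y - 4)*(y + 4)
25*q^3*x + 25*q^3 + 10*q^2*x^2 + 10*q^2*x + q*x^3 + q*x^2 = (5*q + x)^2*(q*x + q)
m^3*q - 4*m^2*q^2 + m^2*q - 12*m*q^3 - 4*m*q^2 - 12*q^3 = (m - 6*q)*(m + 2*q)*(m*q + q)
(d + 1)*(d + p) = d^2 + d*p + d + p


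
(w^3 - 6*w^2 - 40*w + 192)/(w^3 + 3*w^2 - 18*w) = (w^2 - 12*w + 32)/(w*(w - 3))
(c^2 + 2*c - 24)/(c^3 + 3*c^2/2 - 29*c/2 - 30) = 2*(c + 6)/(2*c^2 + 11*c + 15)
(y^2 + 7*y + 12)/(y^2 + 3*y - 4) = (y + 3)/(y - 1)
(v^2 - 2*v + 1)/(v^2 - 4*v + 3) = (v - 1)/(v - 3)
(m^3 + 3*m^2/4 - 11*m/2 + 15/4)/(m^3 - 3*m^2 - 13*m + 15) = (m - 5/4)/(m - 5)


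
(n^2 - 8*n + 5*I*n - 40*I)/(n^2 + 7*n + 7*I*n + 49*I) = (n^2 + n*(-8 + 5*I) - 40*I)/(n^2 + 7*n*(1 + I) + 49*I)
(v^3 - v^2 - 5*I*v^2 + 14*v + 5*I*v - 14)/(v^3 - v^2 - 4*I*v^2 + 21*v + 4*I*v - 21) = (v + 2*I)/(v + 3*I)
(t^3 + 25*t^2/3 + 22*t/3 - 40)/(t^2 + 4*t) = t + 13/3 - 10/t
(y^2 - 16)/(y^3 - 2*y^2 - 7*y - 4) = (y + 4)/(y^2 + 2*y + 1)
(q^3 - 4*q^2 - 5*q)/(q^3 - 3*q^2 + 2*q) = (q^2 - 4*q - 5)/(q^2 - 3*q + 2)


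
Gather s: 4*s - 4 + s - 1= 5*s - 5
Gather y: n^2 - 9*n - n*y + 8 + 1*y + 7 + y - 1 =n^2 - 9*n + y*(2 - n) + 14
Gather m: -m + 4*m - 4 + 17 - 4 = 3*m + 9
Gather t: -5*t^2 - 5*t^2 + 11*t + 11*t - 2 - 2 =-10*t^2 + 22*t - 4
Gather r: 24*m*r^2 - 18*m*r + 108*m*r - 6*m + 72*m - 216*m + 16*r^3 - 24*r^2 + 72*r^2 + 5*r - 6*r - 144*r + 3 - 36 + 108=-150*m + 16*r^3 + r^2*(24*m + 48) + r*(90*m - 145) + 75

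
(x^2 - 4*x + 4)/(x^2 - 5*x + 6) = (x - 2)/(x - 3)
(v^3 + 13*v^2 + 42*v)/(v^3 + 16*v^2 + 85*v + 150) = v*(v + 7)/(v^2 + 10*v + 25)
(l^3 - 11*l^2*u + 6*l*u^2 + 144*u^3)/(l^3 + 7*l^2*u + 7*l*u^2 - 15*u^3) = (-l^2 + 14*l*u - 48*u^2)/(-l^2 - 4*l*u + 5*u^2)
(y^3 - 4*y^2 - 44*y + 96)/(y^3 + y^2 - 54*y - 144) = (y - 2)/(y + 3)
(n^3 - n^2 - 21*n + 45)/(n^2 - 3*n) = n + 2 - 15/n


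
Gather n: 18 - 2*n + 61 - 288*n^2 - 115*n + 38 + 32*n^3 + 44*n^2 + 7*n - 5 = 32*n^3 - 244*n^2 - 110*n + 112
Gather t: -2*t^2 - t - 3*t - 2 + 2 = -2*t^2 - 4*t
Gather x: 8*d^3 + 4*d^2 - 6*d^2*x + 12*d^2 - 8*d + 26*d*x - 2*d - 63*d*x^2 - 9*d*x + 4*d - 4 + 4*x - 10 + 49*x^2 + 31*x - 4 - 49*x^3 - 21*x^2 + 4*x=8*d^3 + 16*d^2 - 6*d - 49*x^3 + x^2*(28 - 63*d) + x*(-6*d^2 + 17*d + 39) - 18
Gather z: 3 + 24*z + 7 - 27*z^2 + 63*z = -27*z^2 + 87*z + 10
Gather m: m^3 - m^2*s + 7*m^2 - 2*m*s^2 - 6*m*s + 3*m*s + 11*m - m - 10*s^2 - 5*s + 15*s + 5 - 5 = m^3 + m^2*(7 - s) + m*(-2*s^2 - 3*s + 10) - 10*s^2 + 10*s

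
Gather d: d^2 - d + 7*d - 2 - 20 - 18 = d^2 + 6*d - 40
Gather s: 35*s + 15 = 35*s + 15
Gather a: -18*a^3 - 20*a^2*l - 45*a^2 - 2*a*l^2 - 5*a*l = -18*a^3 + a^2*(-20*l - 45) + a*(-2*l^2 - 5*l)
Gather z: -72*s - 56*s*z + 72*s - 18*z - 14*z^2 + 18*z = -56*s*z - 14*z^2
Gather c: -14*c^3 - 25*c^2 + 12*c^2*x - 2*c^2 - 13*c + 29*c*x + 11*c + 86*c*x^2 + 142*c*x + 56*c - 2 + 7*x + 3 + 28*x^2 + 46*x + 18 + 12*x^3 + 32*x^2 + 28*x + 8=-14*c^3 + c^2*(12*x - 27) + c*(86*x^2 + 171*x + 54) + 12*x^3 + 60*x^2 + 81*x + 27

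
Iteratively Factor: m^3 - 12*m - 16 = (m + 2)*(m^2 - 2*m - 8) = (m - 4)*(m + 2)*(m + 2)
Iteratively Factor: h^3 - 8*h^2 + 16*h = (h - 4)*(h^2 - 4*h) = h*(h - 4)*(h - 4)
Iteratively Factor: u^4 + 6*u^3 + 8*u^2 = (u)*(u^3 + 6*u^2 + 8*u) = u*(u + 4)*(u^2 + 2*u) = u^2*(u + 4)*(u + 2)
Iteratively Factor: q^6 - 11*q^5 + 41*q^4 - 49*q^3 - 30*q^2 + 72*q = (q - 3)*(q^5 - 8*q^4 + 17*q^3 + 2*q^2 - 24*q) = (q - 4)*(q - 3)*(q^4 - 4*q^3 + q^2 + 6*q) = (q - 4)*(q - 3)*(q + 1)*(q^3 - 5*q^2 + 6*q) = q*(q - 4)*(q - 3)*(q + 1)*(q^2 - 5*q + 6) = q*(q - 4)*(q - 3)^2*(q + 1)*(q - 2)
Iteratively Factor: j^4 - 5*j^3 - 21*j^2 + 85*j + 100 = (j + 4)*(j^3 - 9*j^2 + 15*j + 25) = (j + 1)*(j + 4)*(j^2 - 10*j + 25) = (j - 5)*(j + 1)*(j + 4)*(j - 5)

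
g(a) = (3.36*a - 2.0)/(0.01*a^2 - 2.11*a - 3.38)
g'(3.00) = -0.17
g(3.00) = -0.84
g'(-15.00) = -0.03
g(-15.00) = -1.72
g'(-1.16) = -18.55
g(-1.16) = 6.42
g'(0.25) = -1.02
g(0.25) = 0.30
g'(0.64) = -0.70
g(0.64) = -0.03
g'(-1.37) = -70.89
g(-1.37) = 14.03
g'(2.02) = -0.27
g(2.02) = -0.63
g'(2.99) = -0.17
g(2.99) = -0.84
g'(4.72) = -0.09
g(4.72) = -1.06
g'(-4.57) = -0.39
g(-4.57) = -2.68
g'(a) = (2.11 - 0.02*a)*(3.36*a - 2.0)/(0.01*a^2 - 2.11*a - 3.38)^2 + 3.36/(0.01*a^2 - 2.11*a - 3.38) = (-0.0336*a^2 + 0.04*a - 15.5768)/(0.0001*a^4 - 0.0422*a^3 + 4.3845*a^2 + 14.2636*a + 11.4244)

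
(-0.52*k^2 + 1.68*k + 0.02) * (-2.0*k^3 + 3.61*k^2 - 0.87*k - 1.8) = 1.04*k^5 - 5.2372*k^4 + 6.4772*k^3 - 0.4534*k^2 - 3.0414*k - 0.036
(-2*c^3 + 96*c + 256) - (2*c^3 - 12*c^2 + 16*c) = -4*c^3 + 12*c^2 + 80*c + 256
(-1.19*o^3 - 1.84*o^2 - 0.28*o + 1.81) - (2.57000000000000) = -1.19*o^3 - 1.84*o^2 - 0.28*o - 0.76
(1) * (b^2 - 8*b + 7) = b^2 - 8*b + 7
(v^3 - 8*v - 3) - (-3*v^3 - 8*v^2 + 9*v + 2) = 4*v^3 + 8*v^2 - 17*v - 5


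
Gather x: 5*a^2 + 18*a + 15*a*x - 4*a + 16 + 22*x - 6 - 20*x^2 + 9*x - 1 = 5*a^2 + 14*a - 20*x^2 + x*(15*a + 31) + 9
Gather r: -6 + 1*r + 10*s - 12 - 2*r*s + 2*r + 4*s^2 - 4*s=r*(3 - 2*s) + 4*s^2 + 6*s - 18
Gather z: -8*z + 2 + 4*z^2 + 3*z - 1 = 4*z^2 - 5*z + 1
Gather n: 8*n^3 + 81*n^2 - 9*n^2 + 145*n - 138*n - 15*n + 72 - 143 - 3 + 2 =8*n^3 + 72*n^2 - 8*n - 72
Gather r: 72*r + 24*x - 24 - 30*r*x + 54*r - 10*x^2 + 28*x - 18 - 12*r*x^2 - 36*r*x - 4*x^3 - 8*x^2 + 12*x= r*(-12*x^2 - 66*x + 126) - 4*x^3 - 18*x^2 + 64*x - 42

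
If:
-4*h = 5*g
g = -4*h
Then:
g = 0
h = 0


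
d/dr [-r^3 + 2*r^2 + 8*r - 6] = -3*r^2 + 4*r + 8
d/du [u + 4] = 1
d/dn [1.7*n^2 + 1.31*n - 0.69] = 3.4*n + 1.31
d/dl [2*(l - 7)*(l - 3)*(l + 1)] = 6*l^2 - 36*l + 22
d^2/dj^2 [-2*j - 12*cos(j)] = 12*cos(j)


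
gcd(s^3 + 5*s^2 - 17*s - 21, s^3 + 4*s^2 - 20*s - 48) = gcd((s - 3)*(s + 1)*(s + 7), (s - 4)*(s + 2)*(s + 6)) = 1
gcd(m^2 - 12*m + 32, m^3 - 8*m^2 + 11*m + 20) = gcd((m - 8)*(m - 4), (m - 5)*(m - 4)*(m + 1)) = m - 4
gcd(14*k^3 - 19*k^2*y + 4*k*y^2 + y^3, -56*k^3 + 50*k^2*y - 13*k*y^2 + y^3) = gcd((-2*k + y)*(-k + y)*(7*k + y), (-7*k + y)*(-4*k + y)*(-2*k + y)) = -2*k + y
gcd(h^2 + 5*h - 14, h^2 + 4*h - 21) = h + 7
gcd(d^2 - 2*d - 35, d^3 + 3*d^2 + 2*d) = 1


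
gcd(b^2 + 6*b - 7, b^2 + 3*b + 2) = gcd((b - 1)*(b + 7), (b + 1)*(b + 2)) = 1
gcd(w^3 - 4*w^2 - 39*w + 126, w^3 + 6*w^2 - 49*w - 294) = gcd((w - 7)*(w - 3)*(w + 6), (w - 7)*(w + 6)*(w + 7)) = w^2 - w - 42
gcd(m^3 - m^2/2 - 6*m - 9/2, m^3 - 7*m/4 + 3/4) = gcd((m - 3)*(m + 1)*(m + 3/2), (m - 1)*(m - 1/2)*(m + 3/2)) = m + 3/2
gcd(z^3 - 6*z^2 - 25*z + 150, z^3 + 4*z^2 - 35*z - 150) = z^2 - z - 30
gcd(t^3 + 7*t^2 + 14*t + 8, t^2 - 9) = 1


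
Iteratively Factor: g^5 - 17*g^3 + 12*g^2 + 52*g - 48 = (g - 2)*(g^4 + 2*g^3 - 13*g^2 - 14*g + 24) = (g - 2)*(g - 1)*(g^3 + 3*g^2 - 10*g - 24) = (g - 2)*(g - 1)*(g + 2)*(g^2 + g - 12) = (g - 3)*(g - 2)*(g - 1)*(g + 2)*(g + 4)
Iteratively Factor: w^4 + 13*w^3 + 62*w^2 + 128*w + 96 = (w + 3)*(w^3 + 10*w^2 + 32*w + 32) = (w + 3)*(w + 4)*(w^2 + 6*w + 8) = (w + 3)*(w + 4)^2*(w + 2)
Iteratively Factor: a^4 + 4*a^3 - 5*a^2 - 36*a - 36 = (a + 2)*(a^3 + 2*a^2 - 9*a - 18) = (a - 3)*(a + 2)*(a^2 + 5*a + 6) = (a - 3)*(a + 2)*(a + 3)*(a + 2)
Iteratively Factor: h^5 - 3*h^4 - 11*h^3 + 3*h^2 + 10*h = (h)*(h^4 - 3*h^3 - 11*h^2 + 3*h + 10) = h*(h + 2)*(h^3 - 5*h^2 - h + 5) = h*(h - 5)*(h + 2)*(h^2 - 1) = h*(h - 5)*(h + 1)*(h + 2)*(h - 1)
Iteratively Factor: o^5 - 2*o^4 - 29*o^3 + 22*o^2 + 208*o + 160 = (o - 5)*(o^4 + 3*o^3 - 14*o^2 - 48*o - 32) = (o - 5)*(o + 4)*(o^3 - o^2 - 10*o - 8) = (o - 5)*(o - 4)*(o + 4)*(o^2 + 3*o + 2) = (o - 5)*(o - 4)*(o + 2)*(o + 4)*(o + 1)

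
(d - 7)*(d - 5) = d^2 - 12*d + 35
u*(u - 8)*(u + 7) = u^3 - u^2 - 56*u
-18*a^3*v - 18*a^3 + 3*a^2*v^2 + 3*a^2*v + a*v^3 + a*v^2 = (-3*a + v)*(6*a + v)*(a*v + a)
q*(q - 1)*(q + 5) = q^3 + 4*q^2 - 5*q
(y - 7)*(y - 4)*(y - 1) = y^3 - 12*y^2 + 39*y - 28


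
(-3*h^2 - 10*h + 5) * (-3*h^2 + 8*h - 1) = 9*h^4 + 6*h^3 - 92*h^2 + 50*h - 5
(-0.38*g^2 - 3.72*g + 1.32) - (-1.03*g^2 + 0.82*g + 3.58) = 0.65*g^2 - 4.54*g - 2.26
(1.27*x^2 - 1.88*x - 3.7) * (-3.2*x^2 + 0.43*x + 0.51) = -4.064*x^4 + 6.5621*x^3 + 11.6793*x^2 - 2.5498*x - 1.887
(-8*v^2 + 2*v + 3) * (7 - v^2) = 8*v^4 - 2*v^3 - 59*v^2 + 14*v + 21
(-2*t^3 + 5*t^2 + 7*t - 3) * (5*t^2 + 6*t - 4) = -10*t^5 + 13*t^4 + 73*t^3 + 7*t^2 - 46*t + 12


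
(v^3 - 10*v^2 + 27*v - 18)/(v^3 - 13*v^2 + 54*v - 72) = (v - 1)/(v - 4)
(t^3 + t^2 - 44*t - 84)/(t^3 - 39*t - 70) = (t + 6)/(t + 5)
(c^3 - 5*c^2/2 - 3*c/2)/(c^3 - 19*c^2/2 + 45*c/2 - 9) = c*(2*c + 1)/(2*c^2 - 13*c + 6)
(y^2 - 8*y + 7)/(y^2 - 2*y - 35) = (y - 1)/(y + 5)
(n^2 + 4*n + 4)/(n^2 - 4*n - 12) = (n + 2)/(n - 6)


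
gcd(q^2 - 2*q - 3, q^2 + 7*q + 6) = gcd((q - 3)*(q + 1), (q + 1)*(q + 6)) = q + 1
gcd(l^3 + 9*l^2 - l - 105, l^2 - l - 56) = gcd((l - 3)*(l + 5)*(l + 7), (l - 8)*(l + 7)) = l + 7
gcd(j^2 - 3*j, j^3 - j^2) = j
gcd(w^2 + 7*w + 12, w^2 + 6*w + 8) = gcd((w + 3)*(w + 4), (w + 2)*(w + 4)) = w + 4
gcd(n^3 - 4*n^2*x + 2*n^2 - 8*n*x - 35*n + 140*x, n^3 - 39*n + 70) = n^2 + 2*n - 35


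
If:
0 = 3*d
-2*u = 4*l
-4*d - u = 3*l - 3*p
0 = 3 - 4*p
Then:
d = 0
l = 9/4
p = 3/4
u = -9/2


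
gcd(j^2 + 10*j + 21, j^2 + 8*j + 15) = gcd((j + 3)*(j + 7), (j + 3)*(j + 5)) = j + 3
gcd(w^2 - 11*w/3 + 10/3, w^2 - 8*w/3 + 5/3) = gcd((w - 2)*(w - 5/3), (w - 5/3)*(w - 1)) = w - 5/3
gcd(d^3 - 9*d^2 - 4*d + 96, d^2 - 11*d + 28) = d - 4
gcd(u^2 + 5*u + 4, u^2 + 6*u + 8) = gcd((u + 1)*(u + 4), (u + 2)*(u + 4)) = u + 4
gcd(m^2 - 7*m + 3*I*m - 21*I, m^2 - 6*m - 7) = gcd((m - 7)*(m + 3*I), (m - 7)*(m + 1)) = m - 7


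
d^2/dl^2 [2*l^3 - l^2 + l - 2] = 12*l - 2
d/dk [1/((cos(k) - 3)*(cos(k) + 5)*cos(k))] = (3*sin(k) - 15*sin(k)/cos(k)^2 + 4*tan(k))/((cos(k) - 3)^2*(cos(k) + 5)^2)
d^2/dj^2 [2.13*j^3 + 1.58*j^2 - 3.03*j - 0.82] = 12.78*j + 3.16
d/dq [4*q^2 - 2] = 8*q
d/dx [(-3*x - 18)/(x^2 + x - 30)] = 3/(x^2 - 10*x + 25)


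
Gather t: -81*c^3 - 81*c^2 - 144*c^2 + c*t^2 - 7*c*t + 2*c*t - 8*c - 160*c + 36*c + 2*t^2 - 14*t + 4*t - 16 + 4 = -81*c^3 - 225*c^2 - 132*c + t^2*(c + 2) + t*(-5*c - 10) - 12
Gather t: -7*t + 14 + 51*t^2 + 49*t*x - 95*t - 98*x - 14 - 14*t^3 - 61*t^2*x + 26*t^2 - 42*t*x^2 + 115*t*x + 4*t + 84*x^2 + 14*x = -14*t^3 + t^2*(77 - 61*x) + t*(-42*x^2 + 164*x - 98) + 84*x^2 - 84*x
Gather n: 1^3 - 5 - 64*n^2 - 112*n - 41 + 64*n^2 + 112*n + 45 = 0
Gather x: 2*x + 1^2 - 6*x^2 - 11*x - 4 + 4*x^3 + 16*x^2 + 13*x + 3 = 4*x^3 + 10*x^2 + 4*x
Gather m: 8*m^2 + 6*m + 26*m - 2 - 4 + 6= 8*m^2 + 32*m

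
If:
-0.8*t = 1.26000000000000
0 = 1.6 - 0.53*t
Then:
No Solution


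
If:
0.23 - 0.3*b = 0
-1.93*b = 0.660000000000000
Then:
No Solution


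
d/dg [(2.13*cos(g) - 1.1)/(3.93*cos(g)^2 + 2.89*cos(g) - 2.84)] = (8.3709*cos(g)^2 - 8.646*cos(g) + 2.8702)*sin(g)/(15.4449*cos(g)^4 + 22.7154*cos(g)^3 - 13.9703*cos(g)^2 - 16.4152*cos(g) + 8.0656)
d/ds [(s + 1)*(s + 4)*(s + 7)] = 3*s^2 + 24*s + 39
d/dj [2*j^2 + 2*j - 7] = 4*j + 2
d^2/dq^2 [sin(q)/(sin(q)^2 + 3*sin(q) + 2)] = -((cos(q)^2 - 1)^2 + 4*sin(q)*cos(q)^2 + 10*cos(q)^2 + 2)/((sin(q) + 1)^2*(sin(q) + 2)^3)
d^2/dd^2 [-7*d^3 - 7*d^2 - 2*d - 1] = -42*d - 14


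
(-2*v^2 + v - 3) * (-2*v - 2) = 4*v^3 + 2*v^2 + 4*v + 6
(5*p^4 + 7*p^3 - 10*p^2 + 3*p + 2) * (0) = 0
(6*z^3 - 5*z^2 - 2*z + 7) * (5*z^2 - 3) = 30*z^5 - 25*z^4 - 28*z^3 + 50*z^2 + 6*z - 21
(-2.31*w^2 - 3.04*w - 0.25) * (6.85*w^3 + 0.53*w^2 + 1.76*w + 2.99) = -15.8235*w^5 - 22.0483*w^4 - 7.3893*w^3 - 12.3898*w^2 - 9.5296*w - 0.7475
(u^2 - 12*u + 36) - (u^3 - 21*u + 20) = -u^3 + u^2 + 9*u + 16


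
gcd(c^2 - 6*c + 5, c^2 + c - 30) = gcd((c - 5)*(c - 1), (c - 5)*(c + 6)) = c - 5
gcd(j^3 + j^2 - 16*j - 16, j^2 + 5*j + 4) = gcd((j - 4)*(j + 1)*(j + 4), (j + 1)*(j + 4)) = j^2 + 5*j + 4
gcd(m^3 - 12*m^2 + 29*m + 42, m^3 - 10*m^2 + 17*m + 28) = m^2 - 6*m - 7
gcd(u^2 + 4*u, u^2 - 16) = u + 4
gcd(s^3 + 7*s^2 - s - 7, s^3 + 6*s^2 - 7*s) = s^2 + 6*s - 7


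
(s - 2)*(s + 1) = s^2 - s - 2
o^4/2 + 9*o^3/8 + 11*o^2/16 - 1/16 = (o/2 + 1/4)*(o - 1/4)*(o + 1)^2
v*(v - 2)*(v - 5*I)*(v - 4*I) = v^4 - 2*v^3 - 9*I*v^3 - 20*v^2 + 18*I*v^2 + 40*v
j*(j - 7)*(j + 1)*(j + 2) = j^4 - 4*j^3 - 19*j^2 - 14*j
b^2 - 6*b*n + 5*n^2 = (b - 5*n)*(b - n)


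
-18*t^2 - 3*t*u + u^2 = (-6*t + u)*(3*t + u)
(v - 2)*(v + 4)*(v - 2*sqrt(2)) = v^3 - 2*sqrt(2)*v^2 + 2*v^2 - 8*v - 4*sqrt(2)*v + 16*sqrt(2)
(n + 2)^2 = n^2 + 4*n + 4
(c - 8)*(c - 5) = c^2 - 13*c + 40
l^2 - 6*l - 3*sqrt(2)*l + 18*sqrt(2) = (l - 6)*(l - 3*sqrt(2))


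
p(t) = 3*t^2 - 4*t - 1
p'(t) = 6*t - 4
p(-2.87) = 35.19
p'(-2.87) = -21.22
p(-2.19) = 22.15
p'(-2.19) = -17.14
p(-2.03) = 19.48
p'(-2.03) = -16.18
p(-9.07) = 282.07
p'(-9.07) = -58.42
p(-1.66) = 13.91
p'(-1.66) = -13.96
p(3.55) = 22.61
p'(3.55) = 17.30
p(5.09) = 56.36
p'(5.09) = 26.54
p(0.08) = -1.30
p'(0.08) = -3.52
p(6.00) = 83.00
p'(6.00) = 32.00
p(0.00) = -1.00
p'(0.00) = -4.00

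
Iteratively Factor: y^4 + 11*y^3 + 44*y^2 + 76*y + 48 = (y + 2)*(y^3 + 9*y^2 + 26*y + 24) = (y + 2)^2*(y^2 + 7*y + 12) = (y + 2)^2*(y + 4)*(y + 3)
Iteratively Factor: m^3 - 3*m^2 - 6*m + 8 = (m - 1)*(m^2 - 2*m - 8) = (m - 1)*(m + 2)*(m - 4)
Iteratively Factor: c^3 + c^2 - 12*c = (c + 4)*(c^2 - 3*c) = c*(c + 4)*(c - 3)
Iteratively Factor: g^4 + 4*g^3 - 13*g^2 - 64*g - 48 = (g + 3)*(g^3 + g^2 - 16*g - 16) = (g + 1)*(g + 3)*(g^2 - 16) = (g + 1)*(g + 3)*(g + 4)*(g - 4)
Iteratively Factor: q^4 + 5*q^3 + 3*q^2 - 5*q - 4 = (q + 4)*(q^3 + q^2 - q - 1) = (q - 1)*(q + 4)*(q^2 + 2*q + 1) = (q - 1)*(q + 1)*(q + 4)*(q + 1)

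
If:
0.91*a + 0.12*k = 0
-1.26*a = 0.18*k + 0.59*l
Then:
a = 5.61904761904762*l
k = -42.6111111111111*l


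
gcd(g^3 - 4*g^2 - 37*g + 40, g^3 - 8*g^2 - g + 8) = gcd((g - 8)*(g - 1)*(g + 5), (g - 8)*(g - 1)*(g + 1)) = g^2 - 9*g + 8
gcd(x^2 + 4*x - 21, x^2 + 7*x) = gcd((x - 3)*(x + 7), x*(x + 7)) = x + 7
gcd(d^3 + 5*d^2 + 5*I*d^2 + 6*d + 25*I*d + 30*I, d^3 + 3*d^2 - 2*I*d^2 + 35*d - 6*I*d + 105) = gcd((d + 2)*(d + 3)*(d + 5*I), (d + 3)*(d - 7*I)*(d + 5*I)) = d^2 + d*(3 + 5*I) + 15*I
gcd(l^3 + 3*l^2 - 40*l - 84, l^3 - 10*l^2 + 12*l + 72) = l^2 - 4*l - 12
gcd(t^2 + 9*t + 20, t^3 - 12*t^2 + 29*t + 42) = 1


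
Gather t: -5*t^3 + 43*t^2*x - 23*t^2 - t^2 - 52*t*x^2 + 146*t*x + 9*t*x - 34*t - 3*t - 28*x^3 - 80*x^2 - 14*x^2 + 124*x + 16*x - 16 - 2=-5*t^3 + t^2*(43*x - 24) + t*(-52*x^2 + 155*x - 37) - 28*x^3 - 94*x^2 + 140*x - 18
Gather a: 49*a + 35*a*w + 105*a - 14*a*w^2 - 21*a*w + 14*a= a*(-14*w^2 + 14*w + 168)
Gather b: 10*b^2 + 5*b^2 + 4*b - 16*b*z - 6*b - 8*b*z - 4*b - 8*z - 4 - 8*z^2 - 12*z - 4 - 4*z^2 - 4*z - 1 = 15*b^2 + b*(-24*z - 6) - 12*z^2 - 24*z - 9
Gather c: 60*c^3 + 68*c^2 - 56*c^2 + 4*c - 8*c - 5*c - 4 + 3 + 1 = 60*c^3 + 12*c^2 - 9*c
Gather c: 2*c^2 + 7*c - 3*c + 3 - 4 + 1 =2*c^2 + 4*c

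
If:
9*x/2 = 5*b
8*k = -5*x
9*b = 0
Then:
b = 0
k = 0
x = 0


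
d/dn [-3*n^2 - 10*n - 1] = -6*n - 10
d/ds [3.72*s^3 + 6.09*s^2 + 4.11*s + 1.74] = 11.16*s^2 + 12.18*s + 4.11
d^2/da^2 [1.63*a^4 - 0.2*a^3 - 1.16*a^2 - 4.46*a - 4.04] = 19.56*a^2 - 1.2*a - 2.32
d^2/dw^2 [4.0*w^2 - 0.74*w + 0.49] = 8.00000000000000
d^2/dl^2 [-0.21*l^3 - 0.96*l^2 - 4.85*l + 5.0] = -1.26*l - 1.92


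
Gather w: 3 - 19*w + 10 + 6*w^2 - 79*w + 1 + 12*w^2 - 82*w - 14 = 18*w^2 - 180*w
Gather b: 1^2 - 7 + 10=4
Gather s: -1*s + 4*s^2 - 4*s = 4*s^2 - 5*s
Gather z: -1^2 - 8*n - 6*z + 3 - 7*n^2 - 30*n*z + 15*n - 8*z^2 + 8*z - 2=-7*n^2 + 7*n - 8*z^2 + z*(2 - 30*n)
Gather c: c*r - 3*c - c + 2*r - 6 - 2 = c*(r - 4) + 2*r - 8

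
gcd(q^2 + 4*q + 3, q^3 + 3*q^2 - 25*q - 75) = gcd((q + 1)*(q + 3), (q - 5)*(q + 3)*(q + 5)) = q + 3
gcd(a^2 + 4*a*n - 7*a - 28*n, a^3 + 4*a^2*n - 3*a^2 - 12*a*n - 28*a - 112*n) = a^2 + 4*a*n - 7*a - 28*n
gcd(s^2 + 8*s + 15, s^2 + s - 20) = s + 5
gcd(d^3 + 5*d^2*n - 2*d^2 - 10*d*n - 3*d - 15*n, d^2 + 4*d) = 1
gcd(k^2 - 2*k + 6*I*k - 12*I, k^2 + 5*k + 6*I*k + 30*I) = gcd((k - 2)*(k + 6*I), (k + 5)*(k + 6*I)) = k + 6*I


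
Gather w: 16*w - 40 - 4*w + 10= 12*w - 30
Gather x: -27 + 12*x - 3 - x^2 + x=-x^2 + 13*x - 30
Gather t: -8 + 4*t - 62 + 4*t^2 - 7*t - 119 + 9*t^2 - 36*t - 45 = 13*t^2 - 39*t - 234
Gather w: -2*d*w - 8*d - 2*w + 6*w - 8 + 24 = -8*d + w*(4 - 2*d) + 16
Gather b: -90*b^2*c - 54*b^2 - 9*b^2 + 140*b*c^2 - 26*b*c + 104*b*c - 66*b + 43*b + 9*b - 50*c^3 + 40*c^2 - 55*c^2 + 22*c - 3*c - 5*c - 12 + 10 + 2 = b^2*(-90*c - 63) + b*(140*c^2 + 78*c - 14) - 50*c^3 - 15*c^2 + 14*c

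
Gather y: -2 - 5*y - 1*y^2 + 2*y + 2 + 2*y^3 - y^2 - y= 2*y^3 - 2*y^2 - 4*y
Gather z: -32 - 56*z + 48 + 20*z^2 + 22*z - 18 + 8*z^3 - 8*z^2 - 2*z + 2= 8*z^3 + 12*z^2 - 36*z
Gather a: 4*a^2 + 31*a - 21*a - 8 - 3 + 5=4*a^2 + 10*a - 6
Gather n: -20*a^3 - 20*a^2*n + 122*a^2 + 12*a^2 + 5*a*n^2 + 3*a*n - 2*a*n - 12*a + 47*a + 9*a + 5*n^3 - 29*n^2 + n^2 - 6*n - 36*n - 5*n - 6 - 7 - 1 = -20*a^3 + 134*a^2 + 44*a + 5*n^3 + n^2*(5*a - 28) + n*(-20*a^2 + a - 47) - 14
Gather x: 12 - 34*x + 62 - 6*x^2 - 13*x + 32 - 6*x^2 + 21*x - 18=-12*x^2 - 26*x + 88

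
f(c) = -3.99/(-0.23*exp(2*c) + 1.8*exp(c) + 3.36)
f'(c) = -3.99*(0.46*exp(2*c) - 1.8*exp(c))/(-0.23*exp(2*c) + 1.8*exp(c) + 3.36)^2 = (7.182 - 1.8354*exp(c))*exp(c)/(-0.23*exp(2*c) + 1.8*exp(c) + 3.36)^2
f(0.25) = -0.75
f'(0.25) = 0.22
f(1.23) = -0.58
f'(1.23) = 0.07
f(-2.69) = -1.15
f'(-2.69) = 0.04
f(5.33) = 0.00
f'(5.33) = -0.00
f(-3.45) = -1.17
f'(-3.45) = 0.02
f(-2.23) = -1.12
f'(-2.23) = 0.06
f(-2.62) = -1.14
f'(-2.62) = 0.04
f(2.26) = 7.78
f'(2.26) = -379.51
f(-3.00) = -1.16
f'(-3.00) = 0.03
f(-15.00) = -1.19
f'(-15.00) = 0.00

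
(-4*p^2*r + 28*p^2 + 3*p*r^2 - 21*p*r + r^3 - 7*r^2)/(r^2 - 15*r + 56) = (-4*p^2 + 3*p*r + r^2)/(r - 8)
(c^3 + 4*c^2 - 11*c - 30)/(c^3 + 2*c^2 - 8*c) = (c^3 + 4*c^2 - 11*c - 30)/(c*(c^2 + 2*c - 8))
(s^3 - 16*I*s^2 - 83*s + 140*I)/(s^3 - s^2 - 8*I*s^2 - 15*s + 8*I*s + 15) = (s^2 - 11*I*s - 28)/(s^2 - s*(1 + 3*I) + 3*I)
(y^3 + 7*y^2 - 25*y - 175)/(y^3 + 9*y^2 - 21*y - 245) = (y + 5)/(y + 7)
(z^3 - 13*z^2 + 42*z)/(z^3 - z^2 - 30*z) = (z - 7)/(z + 5)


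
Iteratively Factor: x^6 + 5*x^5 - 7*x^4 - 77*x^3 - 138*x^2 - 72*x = (x + 2)*(x^5 + 3*x^4 - 13*x^3 - 51*x^2 - 36*x) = (x + 1)*(x + 2)*(x^4 + 2*x^3 - 15*x^2 - 36*x) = (x - 4)*(x + 1)*(x + 2)*(x^3 + 6*x^2 + 9*x) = x*(x - 4)*(x + 1)*(x + 2)*(x^2 + 6*x + 9) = x*(x - 4)*(x + 1)*(x + 2)*(x + 3)*(x + 3)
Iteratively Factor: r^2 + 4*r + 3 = (r + 3)*(r + 1)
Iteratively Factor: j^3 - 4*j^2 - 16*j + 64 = (j + 4)*(j^2 - 8*j + 16) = (j - 4)*(j + 4)*(j - 4)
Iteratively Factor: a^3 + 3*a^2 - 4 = (a + 2)*(a^2 + a - 2) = (a - 1)*(a + 2)*(a + 2)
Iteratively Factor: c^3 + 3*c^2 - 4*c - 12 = (c + 2)*(c^2 + c - 6) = (c - 2)*(c + 2)*(c + 3)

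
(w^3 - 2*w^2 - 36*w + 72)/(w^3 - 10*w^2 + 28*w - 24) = (w + 6)/(w - 2)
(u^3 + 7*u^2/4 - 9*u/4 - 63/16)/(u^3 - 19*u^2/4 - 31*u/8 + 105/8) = (u + 3/2)/(u - 5)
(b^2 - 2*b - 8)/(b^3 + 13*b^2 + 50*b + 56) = (b - 4)/(b^2 + 11*b + 28)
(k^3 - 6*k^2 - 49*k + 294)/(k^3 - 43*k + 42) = (k - 7)/(k - 1)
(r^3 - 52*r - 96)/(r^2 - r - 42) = (r^2 - 6*r - 16)/(r - 7)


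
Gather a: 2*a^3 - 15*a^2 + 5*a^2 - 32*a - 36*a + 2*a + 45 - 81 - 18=2*a^3 - 10*a^2 - 66*a - 54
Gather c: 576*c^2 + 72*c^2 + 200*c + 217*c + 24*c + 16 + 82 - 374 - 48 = 648*c^2 + 441*c - 324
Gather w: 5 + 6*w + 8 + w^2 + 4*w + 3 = w^2 + 10*w + 16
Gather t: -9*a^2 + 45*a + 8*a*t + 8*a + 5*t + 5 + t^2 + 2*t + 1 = -9*a^2 + 53*a + t^2 + t*(8*a + 7) + 6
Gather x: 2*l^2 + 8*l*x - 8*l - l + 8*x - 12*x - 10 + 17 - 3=2*l^2 - 9*l + x*(8*l - 4) + 4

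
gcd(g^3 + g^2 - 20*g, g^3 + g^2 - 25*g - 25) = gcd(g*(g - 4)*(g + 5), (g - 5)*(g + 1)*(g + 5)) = g + 5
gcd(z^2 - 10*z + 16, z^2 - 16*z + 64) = z - 8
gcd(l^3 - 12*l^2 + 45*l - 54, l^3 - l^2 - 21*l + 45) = l^2 - 6*l + 9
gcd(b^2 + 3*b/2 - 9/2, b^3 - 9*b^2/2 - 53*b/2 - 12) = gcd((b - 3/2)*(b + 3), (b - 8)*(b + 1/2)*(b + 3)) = b + 3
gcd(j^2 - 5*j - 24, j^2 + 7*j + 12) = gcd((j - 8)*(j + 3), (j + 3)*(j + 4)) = j + 3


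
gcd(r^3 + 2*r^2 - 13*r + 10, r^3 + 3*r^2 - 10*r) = r^2 + 3*r - 10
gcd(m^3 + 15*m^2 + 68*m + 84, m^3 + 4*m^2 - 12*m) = m + 6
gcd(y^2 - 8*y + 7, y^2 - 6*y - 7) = y - 7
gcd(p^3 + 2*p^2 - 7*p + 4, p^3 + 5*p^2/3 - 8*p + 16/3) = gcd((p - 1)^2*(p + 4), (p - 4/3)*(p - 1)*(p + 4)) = p^2 + 3*p - 4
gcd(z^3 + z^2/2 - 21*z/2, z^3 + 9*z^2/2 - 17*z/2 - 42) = z^2 + z/2 - 21/2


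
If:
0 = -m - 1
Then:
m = -1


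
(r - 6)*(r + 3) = r^2 - 3*r - 18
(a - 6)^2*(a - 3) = a^3 - 15*a^2 + 72*a - 108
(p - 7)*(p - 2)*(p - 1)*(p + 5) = p^4 - 5*p^3 - 27*p^2 + 101*p - 70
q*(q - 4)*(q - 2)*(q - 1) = q^4 - 7*q^3 + 14*q^2 - 8*q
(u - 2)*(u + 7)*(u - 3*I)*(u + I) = u^4 + 5*u^3 - 2*I*u^3 - 11*u^2 - 10*I*u^2 + 15*u + 28*I*u - 42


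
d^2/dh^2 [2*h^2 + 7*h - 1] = 4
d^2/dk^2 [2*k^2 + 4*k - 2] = 4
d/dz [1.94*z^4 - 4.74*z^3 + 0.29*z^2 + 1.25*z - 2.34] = 7.76*z^3 - 14.22*z^2 + 0.58*z + 1.25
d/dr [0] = 0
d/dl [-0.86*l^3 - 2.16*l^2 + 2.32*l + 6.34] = -2.58*l^2 - 4.32*l + 2.32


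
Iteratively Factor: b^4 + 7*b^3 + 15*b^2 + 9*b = (b + 1)*(b^3 + 6*b^2 + 9*b) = (b + 1)*(b + 3)*(b^2 + 3*b) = b*(b + 1)*(b + 3)*(b + 3)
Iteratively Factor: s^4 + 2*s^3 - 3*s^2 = (s)*(s^3 + 2*s^2 - 3*s) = s^2*(s^2 + 2*s - 3) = s^2*(s - 1)*(s + 3)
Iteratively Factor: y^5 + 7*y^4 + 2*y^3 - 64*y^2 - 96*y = (y + 4)*(y^4 + 3*y^3 - 10*y^2 - 24*y) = (y - 3)*(y + 4)*(y^3 + 6*y^2 + 8*y) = y*(y - 3)*(y + 4)*(y^2 + 6*y + 8) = y*(y - 3)*(y + 2)*(y + 4)*(y + 4)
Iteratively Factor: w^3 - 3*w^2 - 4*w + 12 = (w - 3)*(w^2 - 4) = (w - 3)*(w + 2)*(w - 2)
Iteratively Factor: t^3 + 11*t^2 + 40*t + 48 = (t + 3)*(t^2 + 8*t + 16) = (t + 3)*(t + 4)*(t + 4)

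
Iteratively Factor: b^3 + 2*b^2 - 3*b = (b)*(b^2 + 2*b - 3) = b*(b + 3)*(b - 1)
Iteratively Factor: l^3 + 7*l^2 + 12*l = (l + 3)*(l^2 + 4*l) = (l + 3)*(l + 4)*(l)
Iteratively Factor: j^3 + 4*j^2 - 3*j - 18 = (j + 3)*(j^2 + j - 6) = (j - 2)*(j + 3)*(j + 3)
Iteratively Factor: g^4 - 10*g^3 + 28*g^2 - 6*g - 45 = (g - 3)*(g^3 - 7*g^2 + 7*g + 15) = (g - 5)*(g - 3)*(g^2 - 2*g - 3) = (g - 5)*(g - 3)^2*(g + 1)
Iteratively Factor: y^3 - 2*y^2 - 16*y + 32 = (y - 2)*(y^2 - 16) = (y - 4)*(y - 2)*(y + 4)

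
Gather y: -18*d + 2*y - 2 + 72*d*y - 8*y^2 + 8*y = -18*d - 8*y^2 + y*(72*d + 10) - 2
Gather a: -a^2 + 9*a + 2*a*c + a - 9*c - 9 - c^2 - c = -a^2 + a*(2*c + 10) - c^2 - 10*c - 9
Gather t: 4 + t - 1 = t + 3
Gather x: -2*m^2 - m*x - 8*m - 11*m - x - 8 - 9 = -2*m^2 - 19*m + x*(-m - 1) - 17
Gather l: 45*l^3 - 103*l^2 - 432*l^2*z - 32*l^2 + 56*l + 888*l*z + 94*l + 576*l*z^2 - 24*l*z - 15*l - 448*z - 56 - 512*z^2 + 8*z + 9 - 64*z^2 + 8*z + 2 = 45*l^3 + l^2*(-432*z - 135) + l*(576*z^2 + 864*z + 135) - 576*z^2 - 432*z - 45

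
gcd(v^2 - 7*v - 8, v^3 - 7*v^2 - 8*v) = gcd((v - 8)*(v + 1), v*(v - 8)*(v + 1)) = v^2 - 7*v - 8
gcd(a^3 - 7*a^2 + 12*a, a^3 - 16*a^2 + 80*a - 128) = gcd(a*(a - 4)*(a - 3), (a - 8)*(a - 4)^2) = a - 4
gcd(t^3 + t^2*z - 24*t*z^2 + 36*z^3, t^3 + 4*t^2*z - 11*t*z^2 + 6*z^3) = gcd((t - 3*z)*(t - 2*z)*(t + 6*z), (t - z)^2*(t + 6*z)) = t + 6*z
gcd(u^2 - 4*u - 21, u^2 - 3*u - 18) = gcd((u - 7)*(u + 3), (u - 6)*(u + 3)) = u + 3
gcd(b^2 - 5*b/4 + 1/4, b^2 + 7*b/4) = 1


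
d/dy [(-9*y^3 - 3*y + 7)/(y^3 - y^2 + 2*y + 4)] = (9*y^4 - 30*y^3 - 132*y^2 + 14*y - 26)/(y^6 - 2*y^5 + 5*y^4 + 4*y^3 - 4*y^2 + 16*y + 16)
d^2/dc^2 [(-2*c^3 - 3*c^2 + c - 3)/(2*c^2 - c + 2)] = 2*(4*c^3 + 12*c^2 - 18*c - 1)/(8*c^6 - 12*c^5 + 30*c^4 - 25*c^3 + 30*c^2 - 12*c + 8)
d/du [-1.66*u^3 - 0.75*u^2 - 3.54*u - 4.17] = -4.98*u^2 - 1.5*u - 3.54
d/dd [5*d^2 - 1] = 10*d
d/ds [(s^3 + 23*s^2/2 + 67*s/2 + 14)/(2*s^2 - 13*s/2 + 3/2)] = (8*s^4 - 52*s^3 - 549*s^2 - 86*s + 565)/(16*s^4 - 104*s^3 + 193*s^2 - 78*s + 9)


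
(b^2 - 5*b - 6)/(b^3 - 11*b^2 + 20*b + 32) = (b - 6)/(b^2 - 12*b + 32)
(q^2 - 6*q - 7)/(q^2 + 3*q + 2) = (q - 7)/(q + 2)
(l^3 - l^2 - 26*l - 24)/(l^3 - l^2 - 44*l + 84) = (l^2 + 5*l + 4)/(l^2 + 5*l - 14)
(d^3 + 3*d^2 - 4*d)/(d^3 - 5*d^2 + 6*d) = (d^2 + 3*d - 4)/(d^2 - 5*d + 6)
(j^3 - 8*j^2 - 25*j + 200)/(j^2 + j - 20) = (j^2 - 13*j + 40)/(j - 4)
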